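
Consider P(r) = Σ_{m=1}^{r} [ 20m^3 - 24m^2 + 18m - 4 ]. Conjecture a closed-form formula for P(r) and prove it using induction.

P(r) = r(5r^3 + 2r^2 + 2r + 1)

We claim P(r) = r(5r^3 + 2r^2 + 2r + 1) for all r ≥ 1.
When r = 1: P(1) = 10, and the closed form gives 10. They agree.
Inductive step: assume the claim holds for r = m, so P(m) = m(5m^3 + 2m^2 + 2m + 1).
Then P(m+1) = P(m) + (20m^3 + 36m^2 + 30m + 10) = (m(5m^3 + 2m^2 + 2m + 1)) + (20m^3 + 36m^2 + 30m + 10).
Simplifying, P(m+1) = (m + 1)(5m^3 + 17m^2 + 21m + 10) = (m+1)(5(m+1)^3 + 2(m+1)^2 + 2(m+1) + 1),
which is the closed form with r = m+1.
This completes the induction.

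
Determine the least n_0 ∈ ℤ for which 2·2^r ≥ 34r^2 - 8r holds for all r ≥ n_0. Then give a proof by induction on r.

At r = 10: 2048 < 3320, so the inequality fails and n_0 ≥ 11. We prove 2·2^r ≥ 34r^2 - 8r for all r ≥ 11.
For the base case r = 11: 2·2^r = 4096 and 34r^2 - 8r = 4026, so 4096 ≥ 4026.
For the inductive step, assume it holds for an arbitrary m ≥ 11, so 2·2^m ≥ 34m^2 - 8m.
Then 2·2^(m + 1) = 2·(2·2^m) ≥ 2·(34m^2 - 8m).
Also, for m ≥ 11 we have 2·(34m^2 - 8m) ≥ 34(m+1)^2 - 8(m+1), since 2·(34m^2 - 8m) − (34(m+1)^2 - 8(m+1)) = 34m^2 - 76m - 26, which is nonnegative for all m ≥ 11.
Combining, 2·2^(m + 1) ≥ 34(m+1)^2 - 8(m+1).
Hence, by induction on r, the claim holds for every r ≥ 11.
Hence the smallest such n_0 is 11.

n_0 = 11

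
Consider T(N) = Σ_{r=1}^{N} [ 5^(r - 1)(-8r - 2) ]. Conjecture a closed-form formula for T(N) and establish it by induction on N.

We claim T(N) = -2·5^N·N for all N ≥ 1.
Base step (N = 1): T(1) = -10, and the closed form gives -10. They agree.
Suppose the result is true for N = r, so T(r) = -2·5^r·r.
Then T(r+1) = T(r) + (5^r(-8r - 10)) = (-2·5^r·r) + (5^r(-8r - 10)).
Simplifying, T(r+1) = 10·5^r(-r - 1) = -2·5^(r+1)·(r+1),
which is the closed form with N = r+1.
By induction, the statement is established for all N ≥ 1.

T(N) = -2·5^N·N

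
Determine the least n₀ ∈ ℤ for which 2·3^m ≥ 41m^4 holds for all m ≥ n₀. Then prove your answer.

n₀ = 12

At m = 11: 354294 < 600281, so the inequality fails and n₀ ≥ 12. We prove 2·3^m ≥ 41m^4 for all m ≥ 12.
When m = 12: 2·3^m = 1062882 and 41m^4 = 850176, so 1062882 ≥ 850176.
Inductive step: suppose the statement holds for some i ≥ 12, so 2·3^i ≥ 41i^4.
Then 2·3^(i + 1) = 3·(2·3^i) ≥ 3·(41i^4).
Also, for i ≥ 12 we have 3·(41i^4) ≥ 41(i+1)^4, since 3 ≥ (1 + 1/i)^4 for all i ≥ 12.
Combining, 2·3^(i + 1) ≥ 41(i+1)^4.
By induction, the statement is established for all m ≥ 12.
Hence the smallest such n₀ is 12.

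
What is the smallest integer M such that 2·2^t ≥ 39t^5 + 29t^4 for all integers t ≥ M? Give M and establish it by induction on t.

At t = 28: 536870912 < 689029376, so the inequality fails and M ≥ 29. We prove 2·2^t ≥ 39t^5 + 29t^4 for all t ≥ 29.
Base case (t = 29): 2·2^t = 1073741824 and 39t^5 + 29t^4 = 820445960, so 1073741824 ≥ 820445960.
Inductive step: assume the claim holds for t = i, so 2·2^i ≥ 39i^5 + 29i^4.
Then 2·2^(i + 1) = 2·(2·2^i) ≥ 2·(39i^5 + 29i^4).
Also, for i ≥ 29 we have 2·(39i^5 + 29i^4) ≥ 39(i+1)^5 + 29(i+1)^4, since 2·(39i^5 + 29i^4) − (39(i+1)^5 + 29(i+1)^4) = 39i^5 - 166i^4 - 506i^3 - 564i^2 - 311i - 68, which is nonnegative for all i ≥ 29.
Combining, 2·2^(i + 1) ≥ 39(i+1)^5 + 29(i+1)^4.
This completes the induction.
Hence the smallest such M is 29.

M = 29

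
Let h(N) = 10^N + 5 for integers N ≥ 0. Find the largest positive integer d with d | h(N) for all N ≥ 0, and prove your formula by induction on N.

Computing the first values: h(0) = 6 and h(1) = 15; gcd(6, 15) = 3, so d ≤ 3.
We prove 3 | 10^N + 5 for all N ≥ 0 by induction on N.
For the base case N = 0: h(0) = 6 = 3·(2), so 3 | h(0).
Suppose the result is true for N = r, i.e. 3 | h(r). Then
h(r+1) = 10^(r+1) + 5 = 10·(10^r + 5) - 45 = 10·h(r) - 45. The first term is divisible by 3 by the inductive hypothesis, and -45 is divisible by 3. Hence 3 | h(r+1).
By induction, the statement is established for all N ≥ 0.
Therefore the largest such d is 3.

d = 3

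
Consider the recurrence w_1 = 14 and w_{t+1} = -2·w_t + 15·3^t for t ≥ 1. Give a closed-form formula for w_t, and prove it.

w_t = 5(-2)^(t - 1) + 3^(t + 1)

Computing the first terms: w_1 = 14, w_2 = 17, w_3 = 101. This suggests w_t = 5(-2)^(t - 1) + 3^(t + 1).
When t = 1: the formula gives 14 = 14 = w_1.
Suppose the result is true for t = k, so w_k = 5(-2)^(k - 1) + 3^(k + 1).
Then w_{k+1} = -2·w_k + 15·3^k = -2·(5(-2)^(k - 1) + 3^(k + 1)) + 15·3^k = 5(-2)^k + 3^(k + 2) = 5(-2)^((k+1) - 1) + 3^((k+1) + 1),
which is the claimed formula at t = k+1.
This completes the induction.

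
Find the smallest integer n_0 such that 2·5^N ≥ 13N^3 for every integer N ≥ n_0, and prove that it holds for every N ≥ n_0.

n_0 = 4

At N = 3: 250 < 351, so the inequality fails and n_0 ≥ 4. We prove 2·5^N ≥ 13N^3 for all N ≥ 4.
When N = 4: 2·5^N = 1250 and 13N^3 = 832, so 1250 ≥ 832.
Inductive step: assume the claim holds for N = k, so 2·5^k ≥ 13k^3.
Then 2·5^(k + 1) = 5·(2·5^k) ≥ 5·(13k^3).
Also, for k ≥ 4 we have 5·(13k^3) ≥ 13(k+1)^3, since 5 ≥ (1 + 1/k)^3 for all k ≥ 4.
Combining, 2·5^(k + 1) ≥ 13(k+1)^3.
By the principle of mathematical induction, the result holds for all N ≥ 4.
Hence the smallest such n_0 is 4.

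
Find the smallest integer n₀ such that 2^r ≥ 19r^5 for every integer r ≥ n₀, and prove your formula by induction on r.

n₀ = 29

At r = 28: 268435456 < 326996992, so the inequality fails and n₀ ≥ 29. We prove 2^r ≥ 19r^5 for all r ≥ 29.
Base step (r = 29): 2^r = 536870912 and 19r^5 = 389711831, so 536870912 ≥ 389711831.
Suppose the result is true for r = m, so 2^m ≥ 19m^5.
Then 2^(m + 1) = 2·(2^m) ≥ 2·(19m^5).
Also, for m ≥ 29 we have 2·(19m^5) ≥ 19(m+1)^5, since 2 ≥ (1 + 1/m)^5 for all m ≥ 29.
Combining, 2^(m + 1) ≥ 19(m+1)^5.
By the principle of mathematical induction, the result holds for all r ≥ 29.
Hence the smallest such n₀ is 29.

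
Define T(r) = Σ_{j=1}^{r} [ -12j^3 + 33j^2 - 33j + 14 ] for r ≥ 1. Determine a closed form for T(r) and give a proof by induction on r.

We claim T(r) = -r(3r^3 - 5r^2 + 3r - 3) for all r ≥ 1.
When r = 1: T(1) = 2, and the closed form gives 2. They agree.
Inductive step: assume the claim holds for r = j, so T(j) = j(-3j^3 + 5j^2 - 3j + 3).
Then T(j+1) = T(j) + (-12j^3 - 3j^2 - 3j + 2) = (j(-3j^3 + 5j^2 - 3j + 3)) + (-12j^3 - 3j^2 - 3j + 2).
Simplifying, T(j+1) = -(j + 1)(3j^3 + 4j^2 + 2j - 2) = -(j+1)(3(j+1)^3 - 5(j+1)^2 + 3(j+1) - 3),
which is the closed form with r = j+1.
Hence, by induction on r, the claim holds for every r ≥ 1.

T(r) = -r(3r^3 - 5r^2 + 3r - 3)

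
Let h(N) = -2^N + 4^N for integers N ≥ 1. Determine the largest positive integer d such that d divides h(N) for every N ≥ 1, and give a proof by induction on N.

Computing the first values: h(1) = 2 and h(2) = 12; gcd(2, 12) = 2, so d ≤ 2.
We prove 2 | -2^N + 4^N for all N ≥ 1 by induction on N.
When N = 1: h(1) = 2 = 2·(1), so 2 | h(1).
For the inductive step, assume it holds for an arbitrary p ≥ 1, i.e. 2 | h(p). Then
4^{p+1} − 2^{p+1} = 4·4^p − 2·2^p = 4·(4^p − 2^p) + (2)·2^p. The first term is divisible by 2 by the inductive hypothesis, and the second term (2)·2^p is divisible by 2 since 2 | 2. Hence 2 | h(p+1).
Hence, by induction on N, the claim holds for every N ≥ 1.
Therefore the largest such d is 2.

d = 2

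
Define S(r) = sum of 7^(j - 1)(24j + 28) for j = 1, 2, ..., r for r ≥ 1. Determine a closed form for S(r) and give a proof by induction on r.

We claim S(r) = 4·7^r(r + 1) - 4 for all r ≥ 1.
When r = 1: S(1) = 52, and the closed form gives 52. They agree.
Suppose the result is true for r = j, so S(j) = 4·7^j(j + 1) - 4.
Then S(j+1) = S(j) + (7^j(24j + 52)) = (4·7^j(j + 1) - 4) + (7^j(24j + 52)).
Simplifying, S(j+1) = 28·7^j·j + 56·7^j - 4 = 4·7^(j+1)((j+1) + 1) - 4,
which is the closed form with r = j+1.
Hence, by induction on r, the claim holds for every r ≥ 1.

S(r) = 4·7^r(r + 1) - 4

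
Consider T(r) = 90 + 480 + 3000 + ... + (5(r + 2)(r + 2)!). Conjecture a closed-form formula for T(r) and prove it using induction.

T(r) = 5(r + 3)! - 30

We claim T(r) = 5(r + 3)! - 30 for all r ≥ 1.
Base step (r = 1): T(1) = 90, and the closed form gives 90. They agree.
Inductive step: suppose the statement holds for some m ≥ 1, so T(m) = 5(m + 3)! - 30.
Then T(m+1) = T(m) + (5(m + 3)(m + 3)!) = (5(m + 3)! - 30) + (5(m + 3)(m + 3)!).
Simplifying, T(m+1) = 5((m+1) + 3)! - 30,
which is the closed form with r = m+1.
Hence, by induction on r, the claim holds for every r ≥ 1.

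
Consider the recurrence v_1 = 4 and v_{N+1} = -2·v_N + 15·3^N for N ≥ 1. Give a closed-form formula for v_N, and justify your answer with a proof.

v_N = -5(-2)^(N - 1) + 3^(N + 1)

Computing the first terms: v_1 = 4, v_2 = 37, v_3 = 61. This suggests v_N = -5(-2)^(N - 1) + 3^(N + 1).
Base step (N = 1): the formula gives 4 = 4 = v_1.
Inductive step: assume the claim holds for N = j, so v_j = -5(-2)^(j - 1) + 3^(j + 1).
Then v_{j+1} = -2·v_j + 15·3^j = -2·(-5(-2)^(j - 1) + 3^(j + 1)) + 15·3^j = -5(-2)^j + 3^(j + 2) = -5(-2)^((j+1) - 1) + 3^((j+1) + 1),
which is the claimed formula at N = j+1.
By the principle of mathematical induction, the result holds for all N ≥ 1.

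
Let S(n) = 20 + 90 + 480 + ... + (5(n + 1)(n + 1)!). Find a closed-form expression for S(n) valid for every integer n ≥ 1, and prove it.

S(n) = 5(n + 2)! - 10

We claim S(n) = 5(n + 2)! - 10 for all n ≥ 1.
Base case (n = 1): S(1) = 20, and the closed form gives 20. They agree.
For the inductive step, assume it holds for an arbitrary i ≥ 1, so S(i) = 5(i + 2)! - 10.
Then S(i+1) = S(i) + (5(i + 2)(i + 2)!) = (5(i + 2)! - 10) + (5(i + 2)(i + 2)!).
Simplifying, S(i+1) = 5((i+1) + 2)! - 10,
which is the closed form with n = i+1.
This completes the induction.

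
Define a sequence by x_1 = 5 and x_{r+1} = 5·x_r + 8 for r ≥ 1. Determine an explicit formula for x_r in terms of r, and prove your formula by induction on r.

x_r = 7·5^(r - 1) - 2

Computing the first terms: x_1 = 5, x_2 = 33, x_3 = 173. This suggests x_r = 7·5^(r - 1) - 2.
For the base case r = 1: the formula gives 5 = 5 = x_1.
Inductive step: assume the claim holds for r = m, so x_m = 7·5^(m - 1) - 2.
Then x_{m+1} = 5·x_m + 8 = 5·(7·5^(m - 1) - 2) + 8 = 7·5^m - 2 = 7·5^((m+1) - 1) - 2,
which is the claimed formula at r = m+1.
By the principle of mathematical induction, the result holds for all r ≥ 1.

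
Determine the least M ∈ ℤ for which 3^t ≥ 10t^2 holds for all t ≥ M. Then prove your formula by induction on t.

M = 6

At t = 5: 243 < 250, so the inequality fails and M ≥ 6. We prove 3^t ≥ 10t^2 for all t ≥ 6.
Base step (t = 6): 3^t = 729 and 10t^2 = 360, so 729 ≥ 360.
Inductive step: assume the claim holds for t = k, so 3^k ≥ 10k^2.
Then 3^(k + 1) = 3·(3^k) ≥ 3·(10k^2).
Also, for k ≥ 6 we have 3·(10k^2) ≥ 10(k+1)^2, since 3 ≥ (1 + 1/k)^2 for all k ≥ 6.
Combining, 3^(k + 1) ≥ 10(k+1)^2.
By the principle of mathematical induction, the result holds for all t ≥ 6.
Hence the smallest such M is 6.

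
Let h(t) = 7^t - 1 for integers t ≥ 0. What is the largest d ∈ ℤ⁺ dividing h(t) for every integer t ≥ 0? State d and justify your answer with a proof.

d = 6

Computing the first values: h(0) = 0 and h(1) = 6; gcd(0, 6) = 6, so d ≤ 6.
We prove 6 | 7^t - 1 for all t ≥ 0 by induction on t.
When t = 0: h(0) = 0 = 6·(0), so 6 | h(0).
For the inductive step, assume it holds for an arbitrary i ≥ 0, i.e. 6 | h(i). Then
h(i+1) = 7^(i+1) - 1 = 7·(7^i - 1) + 6 = 7·h(i) + 6. The first term is divisible by 6 by the inductive hypothesis, and 6 is divisible by 6. Hence 6 | h(i+1).
Hence, by induction on t, the claim holds for every t ≥ 0.
Therefore the largest such d is 6.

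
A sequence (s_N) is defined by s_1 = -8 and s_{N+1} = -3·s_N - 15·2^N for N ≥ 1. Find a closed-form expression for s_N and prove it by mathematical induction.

Computing the first terms: s_1 = -8, s_2 = -6, s_3 = -42. This suggests s_N = -2(-3)^(N - 1) - 3·2^N.
Base step (N = 1): the formula gives -8 = -8 = s_1.
Inductive step: suppose the statement holds for some m ≥ 1, so s_m = -2(-3)^(m - 1) - 3·2^m.
Then s_{m+1} = -3·s_m - 15·2^m = -3·(-2(-3)^(m - 1) - 3·2^m) - 15·2^m = -2(-3)^m - 3·2^(m + 1) = -2(-3)^((m+1) - 1) - 3·2^(m+1),
which is the claimed formula at N = m+1.
Hence, by induction on N, the claim holds for every N ≥ 1.

s_N = -2(-3)^(N - 1) - 3·2^N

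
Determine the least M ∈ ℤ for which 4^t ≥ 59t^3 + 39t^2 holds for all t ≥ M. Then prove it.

M = 8

At t = 7: 16384 < 22148, so the inequality fails and M ≥ 8. We prove 4^t ≥ 59t^3 + 39t^2 for all t ≥ 8.
Base step (t = 8): 4^t = 65536 and 59t^3 + 39t^2 = 32704, so 65536 ≥ 32704.
Inductive step: assume the claim holds for t = p, so 4^p ≥ 59p^3 + 39p^2.
Then 4^(p + 1) = 4·(4^p) ≥ 4·(59p^3 + 39p^2).
Also, for p ≥ 8 we have 4·(59p^3 + 39p^2) ≥ 59(p+1)^3 + 39(p+1)^2, since 4·(59p^3 + 39p^2) − (59(p+1)^3 + 39(p+1)^2) = 177p^3 - 60p^2 - 255p - 98, which is nonnegative for all p ≥ 8.
Combining, 4^(p + 1) ≥ 59(p+1)^3 + 39(p+1)^2.
By induction, the statement is established for all t ≥ 8.
Hence the smallest such M is 8.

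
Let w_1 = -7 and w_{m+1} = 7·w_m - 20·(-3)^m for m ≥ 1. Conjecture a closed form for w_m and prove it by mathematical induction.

w_m = 2(-3)^m - 7^(m - 1)

Computing the first terms: w_1 = -7, w_2 = 11, w_3 = -103. This suggests w_m = 2(-3)^m - 7^(m - 1).
When m = 1: the formula gives -7 = -7 = w_1.
Inductive step: suppose the statement holds for some p ≥ 1, so w_p = 2(-3)^p - 7^(p - 1).
Then w_{p+1} = 7·w_p - 20·(-3)^p = 7·(2(-3)^p - 7^(p - 1)) - 20·(-3)^p = 2(-3)^(p + 1) - 7^p = 2(-3)^(p+1) - 7^((p+1) - 1),
which is the claimed formula at m = p+1.
By induction, the statement is established for all m ≥ 1.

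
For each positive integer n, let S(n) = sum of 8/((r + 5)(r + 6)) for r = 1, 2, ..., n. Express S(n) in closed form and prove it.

We claim S(n) = 4n/(3(n + 6)) for all n ≥ 1.
For the base case n = 1: S(1) = 4/21, and the closed form gives 4/21. They agree.
Suppose the result is true for n = r, so S(r) = 4r/(3(r + 6)).
Then S(r+1) = S(r) + (8/((r + 6)(r + 7))) = (4r/(3(r + 6))) + (8/((r + 6)(r + 7))).
Simplifying, S(r+1) = 4(r + 1)/(3(r + 7)) = 4(r+1)/(3((r+1) + 6)),
which is the closed form with n = r+1.
Hence, by induction on n, the claim holds for every n ≥ 1.

S(n) = 4n/(3(n + 6))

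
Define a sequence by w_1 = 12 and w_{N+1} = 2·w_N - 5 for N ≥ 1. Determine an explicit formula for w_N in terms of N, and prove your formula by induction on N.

w_N = 7·2^(N - 1) + 5

Computing the first terms: w_1 = 12, w_2 = 19, w_3 = 33. This suggests w_N = 7·2^(N - 1) + 5.
For the base case N = 1: the formula gives 12 = 12 = w_1.
Suppose the result is true for N = j, so w_j = 7·2^(j - 1) + 5.
Then w_{j+1} = 2·w_j - 5 = 2·(7·2^(j - 1) + 5) - 5 = 7·2^j + 5 = 7·2^((j+1) - 1) + 5,
which is the claimed formula at N = j+1.
By induction, the statement is established for all N ≥ 1.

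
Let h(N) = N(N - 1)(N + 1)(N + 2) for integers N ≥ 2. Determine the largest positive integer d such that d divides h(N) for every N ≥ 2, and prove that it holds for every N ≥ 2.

d = 24

Computing the first values: h(2) = 24 and h(3) = 120; gcd(24, 120) = 24, so d ≤ 24.
We prove 24 | N(N - 1)(N + 1)(N + 2) for all N ≥ 2 by induction on N.
When N = 2: h(2) = 24 = 24·(1), so 24 | h(2).
Inductive step: assume the claim holds for N = k, i.e. 24 | h(k). Then
h(k+1) − h(k) = k·(k+1)·(k+2)·(k+3) − (k-1)·k·(k+1)·(k+2) = k·(k+1)·(k+2)·[(k+3) − (k-1)] = 4·k·(k+1)·(k+2). The product of 3 consecutive integers is divisible by (3)! = 6, so h(k+1) − h(k) is divisible by 4·6 = 24. By the inductive hypothesis 24 | h(k), hence 24 | h(k+1).
Hence, by induction on N, the claim holds for every N ≥ 2.
Therefore the largest such d is 24.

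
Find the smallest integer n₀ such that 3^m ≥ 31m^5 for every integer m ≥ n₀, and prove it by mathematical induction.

At m = 15: 14348907 < 23540625, so the inequality fails and n₀ ≥ 16. We prove 3^m ≥ 31m^5 for all m ≥ 16.
Base case (m = 16): 3^m = 43046721 and 31m^5 = 32505856, so 43046721 ≥ 32505856.
Suppose the result is true for m = j, so 3^j ≥ 31j^5.
Then 3^(j + 1) = 3·(3^j) ≥ 3·(31j^5).
Also, for j ≥ 16 we have 3·(31j^5) ≥ 31(j+1)^5, since 3 ≥ (1 + 1/j)^5 for all j ≥ 16.
Combining, 3^(j + 1) ≥ 31(j+1)^5.
By the principle of mathematical induction, the result holds for all m ≥ 16.
Hence the smallest such n₀ is 16.

n₀ = 16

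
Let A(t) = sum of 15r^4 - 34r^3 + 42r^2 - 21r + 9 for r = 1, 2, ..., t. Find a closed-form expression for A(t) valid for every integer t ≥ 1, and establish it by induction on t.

We claim A(t) = t(3t^4 - t^3 + 2t^2 + 2t + 5) for all t ≥ 1.
Base step (t = 1): A(1) = 11, and the closed form gives 11. They agree.
Inductive step: assume the claim holds for t = r, so A(r) = r(3r^4 - r^3 + 2r^2 + 2r + 5).
Then A(r+1) = A(r) + (15r^4 + 26r^3 + 30r^2 + 21r + 11) = (r(3r^4 - r^3 + 2r^2 + 2r + 5)) + (15r^4 + 26r^3 + 30r^2 + 21r + 11).
Simplifying, A(r+1) = (r + 1)(3r^4 + 11r^3 + 17r^2 + 15r + 11) = (r+1)(3(r+1)^4 - (r+1)^3 + 2(r+1)^2 + 2(r+1) + 5),
which is the closed form with t = r+1.
By induction, the statement is established for all t ≥ 1.

A(t) = t(3t^4 - t^3 + 2t^2 + 2t + 5)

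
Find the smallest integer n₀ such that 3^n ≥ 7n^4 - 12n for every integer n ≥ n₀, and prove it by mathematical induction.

At n = 10: 59049 < 69880, so the inequality fails and n₀ ≥ 11. We prove 3^n ≥ 7n^4 - 12n for all n ≥ 11.
When n = 11: 3^n = 177147 and 7n^4 - 12n = 102355, so 177147 ≥ 102355.
Inductive step: assume the claim holds for n = k, so 3^k ≥ 7k^4 - 12k.
Then 3^(k + 1) = 3·(3^k) ≥ 3·(7k^4 - 12k).
Also, for k ≥ 11 we have 3·(7k^4 - 12k) ≥ 7(k+1)^4 - 12(k+1), since 3·(7k^4 - 12k) − (7(k+1)^4 - 12(k+1)) = 14k^4 - 28k^3 - 42k^2 - 52k + 5, which is nonnegative for all k ≥ 11.
Combining, 3^(k + 1) ≥ 7(k+1)^4 - 12(k+1).
This completes the induction.
Hence the smallest such n₀ is 11.

n₀ = 11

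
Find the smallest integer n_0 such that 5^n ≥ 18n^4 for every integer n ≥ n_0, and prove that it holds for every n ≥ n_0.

At n = 6: 15625 < 23328, so the inequality fails and n_0 ≥ 7. We prove 5^n ≥ 18n^4 for all n ≥ 7.
Base step (n = 7): 5^n = 78125 and 18n^4 = 43218, so 78125 ≥ 43218.
Inductive step: suppose the statement holds for some k ≥ 7, so 5^k ≥ 18k^4.
Then 5^(k + 1) = 5·(5^k) ≥ 5·(18k^4).
Also, for k ≥ 7 we have 5·(18k^4) ≥ 18(k+1)^4, since 5 ≥ (1 + 1/k)^4 for all k ≥ 7.
Combining, 5^(k + 1) ≥ 18(k+1)^4.
By the principle of mathematical induction, the result holds for all n ≥ 7.
Hence the smallest such n_0 is 7.

n_0 = 7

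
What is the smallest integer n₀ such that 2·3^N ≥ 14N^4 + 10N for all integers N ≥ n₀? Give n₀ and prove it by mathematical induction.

n₀ = 11

At N = 10: 118098 < 140100, so the inequality fails and n₀ ≥ 11. We prove 2·3^N ≥ 14N^4 + 10N for all N ≥ 11.
For the base case N = 11: 2·3^N = 354294 and 14N^4 + 10N = 205084, so 354294 ≥ 205084.
For the inductive step, assume it holds for an arbitrary i ≥ 11, so 2·3^i ≥ 14i^4 + 10i.
Then 2·3^(i + 1) = 3·(2·3^i) ≥ 3·(14i^4 + 10i).
Also, for i ≥ 11 we have 3·(14i^4 + 10i) ≥ 14(i+1)^4 + 10(i+1), since 3·(14i^4 + 10i) − (14(i+1)^4 + 10(i+1)) = 28i^4 - 56i^3 - 84i^2 - 36i - 24, which is nonnegative for all i ≥ 11.
Combining, 2·3^(i + 1) ≥ 14(i+1)^4 + 10(i+1).
By induction, the statement is established for all N ≥ 11.
Hence the smallest such n₀ is 11.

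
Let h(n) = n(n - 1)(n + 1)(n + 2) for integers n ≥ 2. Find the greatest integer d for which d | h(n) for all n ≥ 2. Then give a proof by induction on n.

d = 24

Computing the first values: h(2) = 24 and h(3) = 120; gcd(24, 120) = 24, so d ≤ 24.
We prove 24 | n(n - 1)(n + 1)(n + 2) for all n ≥ 2 by induction on n.
Base step (n = 2): h(2) = 24 = 24·(1), so 24 | h(2).
Suppose the result is true for n = p, i.e. 24 | h(p). Then
h(p+1) − h(p) = p·(p+1)·(p+2)·(p+3) − (p-1)·p·(p+1)·(p+2) = p·(p+1)·(p+2)·[(p+3) − (p-1)] = 4·p·(p+1)·(p+2). The product of 3 consecutive integers is divisible by (3)! = 6, so h(p+1) − h(p) is divisible by 4·6 = 24. By the inductive hypothesis 24 | h(p), hence 24 | h(p+1).
By induction, the statement is established for all n ≥ 2.
Therefore the largest such d is 24.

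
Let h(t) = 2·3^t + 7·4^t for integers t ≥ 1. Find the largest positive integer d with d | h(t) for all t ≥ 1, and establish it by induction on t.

Computing the first values: h(1) = 34 and h(2) = 130; gcd(34, 130) = 2, so d ≤ 2.
We prove 2 | 2·3^t + 7·4^t for all t ≥ 1 by induction on t.
For the base case t = 1: h(1) = 34 = 2·(17), so 2 | h(1).
Inductive step: suppose the statement holds for some p ≥ 1, i.e. 2 | h(p). Then
h(p+1) − 4·h(p) = (2·3^(p+1) + 7·4^(p+1)) − 4·(2·3^p + 7·4^p) = (2)·3^p·(3 − 4) = (-2)·3^p. Since 2 | h(p) by the inductive hypothesis, 2 | 4·h(p); and 2 | -2 since -2 = 2·-1. Therefore 2 | h(p+1).
Hence, by induction on t, the claim holds for every t ≥ 1.
Therefore the largest such d is 2.

d = 2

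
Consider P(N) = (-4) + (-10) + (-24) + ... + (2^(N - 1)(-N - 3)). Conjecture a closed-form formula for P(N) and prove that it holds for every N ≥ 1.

P(N) = -2^N(N + 2) + 2

We claim P(N) = -2^N(N + 2) + 2 for all N ≥ 1.
Base step (N = 1): P(1) = -4, and the closed form gives -4. They agree.
Inductive step: suppose the statement holds for some j ≥ 1, so P(j) = -2^j(j + 2) + 2.
Then P(j+1) = P(j) + (2^j(-j - 4)) = (-2^j(j + 2) + 2) + (2^j(-j - 4)).
Simplifying, P(j+1) = -2·2^j·j - 6·2^j + 2 = -2^(j+1)((j+1) + 2) + 2,
which is the closed form with N = j+1.
Hence, by induction on N, the claim holds for every N ≥ 1.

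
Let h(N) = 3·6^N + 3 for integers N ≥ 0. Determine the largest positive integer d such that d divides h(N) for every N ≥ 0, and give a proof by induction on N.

d = 3

Computing the first values: h(0) = 6 and h(1) = 21; gcd(6, 21) = 3, so d ≤ 3.
We prove 3 | 3·6^N + 3 for all N ≥ 0 by induction on N.
Base case (N = 0): h(0) = 6 = 3·(2), so 3 | h(0).
For the inductive step, assume it holds for an arbitrary k ≥ 0, i.e. 3 | h(k). Then
h(k+1) = 3·6^(k+1) + 3 = 6·(3·6^k + 3) - 15 = 6·h(k) - 15. The first term is divisible by 3 by the inductive hypothesis, and -15 is divisible by 3. Hence 3 | h(k+1).
This completes the induction.
Therefore the largest such d is 3.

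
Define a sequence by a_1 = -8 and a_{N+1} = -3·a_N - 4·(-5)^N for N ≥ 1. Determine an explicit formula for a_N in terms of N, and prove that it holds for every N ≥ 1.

Computing the first terms: a_1 = -8, a_2 = 44, a_3 = -232. This suggests a_N = 2(-3)^(N - 1) + 2(-5)^N.
Base step (N = 1): the formula gives -8 = -8 = a_1.
For the inductive step, assume it holds for an arbitrary m ≥ 1, so a_m = 2(-3)^(m - 1) + 2(-5)^m.
Then a_{m+1} = -3·a_m - 4·(-5)^m = -3·(2(-3)^(m - 1) + 2(-5)^m) - 4·(-5)^m = 2(-3)^m + 2(-5)^(m + 1) = 2(-3)^((m+1) - 1) + 2(-5)^(m+1),
which is the claimed formula at N = m+1.
Hence, by induction on N, the claim holds for every N ≥ 1.

a_N = 2(-3)^(N - 1) + 2(-5)^N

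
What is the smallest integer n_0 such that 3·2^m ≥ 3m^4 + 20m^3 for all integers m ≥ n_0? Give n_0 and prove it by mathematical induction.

n_0 = 17

At m = 16: 196608 < 278528, so the inequality fails and n_0 ≥ 17. We prove 3·2^m ≥ 3m^4 + 20m^3 for all m ≥ 17.
When m = 17: 3·2^m = 393216 and 3m^4 + 20m^3 = 348823, so 393216 ≥ 348823.
Suppose the result is true for m = r, so 3·2^r ≥ 3r^4 + 20r^3.
Then 3·2^(r + 1) = 2·(3·2^r) ≥ 2·(3r^4 + 20r^3).
Also, for r ≥ 17 we have 2·(3r^4 + 20r^3) ≥ 3(r+1)^4 + 20(r+1)^3, since 2·(3r^4 + 20r^3) − (3(r+1)^4 + 20(r+1)^3) = 3r^4 + 8r^3 - 78r^2 - 72r - 23, which is nonnegative for all r ≥ 17.
Combining, 3·2^(r + 1) ≥ 3(r+1)^4 + 20(r+1)^3.
By the principle of mathematical induction, the result holds for all m ≥ 17.
Hence the smallest such n_0 is 17.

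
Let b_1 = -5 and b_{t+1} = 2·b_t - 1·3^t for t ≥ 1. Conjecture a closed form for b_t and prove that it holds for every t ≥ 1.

b_t = -2^t - 3^t

Computing the first terms: b_1 = -5, b_2 = -13, b_3 = -35. This suggests b_t = -2^t - 3^t.
Base step (t = 1): the formula gives -5 = -5 = b_1.
Inductive step: suppose the statement holds for some i ≥ 1, so b_i = -2^i - 3^i.
Then b_{i+1} = 2·b_i - 1·3^i = 2·(-2^i - 3^i) - 1·3^i = -2^(i + 1) - 3^(i + 1),
which is the claimed formula at t = i+1.
By induction, the statement is established for all t ≥ 1.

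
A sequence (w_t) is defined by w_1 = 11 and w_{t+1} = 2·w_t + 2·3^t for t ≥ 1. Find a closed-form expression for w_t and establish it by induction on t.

Computing the first terms: w_1 = 11, w_2 = 28, w_3 = 74. This suggests w_t = 5·2^(t - 1) + 2·3^t.
For the base case t = 1: the formula gives 11 = 11 = w_1.
Inductive step: assume the claim holds for t = p, so w_p = 5·2^(p - 1) + 2·3^p.
Then w_{p+1} = 2·w_p + 2·3^p = 2·(5·2^(p - 1) + 2·3^p) + 2·3^p = 5·2^p + 2·3^(p + 1) = 5·2^((p+1) - 1) + 2·3^(p+1),
which is the claimed formula at t = p+1.
By induction, the statement is established for all t ≥ 1.

w_t = 5·2^(t - 1) + 2·3^t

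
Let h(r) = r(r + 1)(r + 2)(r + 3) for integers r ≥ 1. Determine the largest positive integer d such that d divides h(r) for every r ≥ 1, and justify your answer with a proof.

Computing the first values: h(1) = 24 and h(2) = 120; gcd(24, 120) = 24, so d ≤ 24.
We prove 24 | r(r + 1)(r + 2)(r + 3) for all r ≥ 1 by induction on r.
For the base case r = 1: h(1) = 24 = 24·(1), so 24 | h(1).
Suppose the result is true for r = p, i.e. 24 | h(p). Then
h(p+1) − h(p) = (p+1)·(p+2)·(p+3)·(p+4) − p·(p+1)·(p+2)·(p+3) = (p+1)·(p+2)·(p+3)·[(p+4) − p] = 4·(p+1)·(p+2)·(p+3). The product of 3 consecutive integers is divisible by (3)! = 6, so h(p+1) − h(p) is divisible by 4·6 = 24. By the inductive hypothesis 24 | h(p), hence 24 | h(p+1).
By the principle of mathematical induction, the result holds for all r ≥ 1.
Therefore the largest such d is 24.

d = 24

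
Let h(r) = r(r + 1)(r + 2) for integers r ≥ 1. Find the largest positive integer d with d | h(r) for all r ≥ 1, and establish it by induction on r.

Computing the first values: h(1) = 6 and h(2) = 24; gcd(6, 24) = 6, so d ≤ 6.
We prove 6 | r(r + 1)(r + 2) for all r ≥ 1 by induction on r.
For the base case r = 1: h(1) = 6 = 6·(1), so 6 | h(1).
Inductive step: suppose the statement holds for some j ≥ 1, i.e. 6 | h(j). Then
h(j+1) − h(j) = (j+1)·(j+2)·(j+3) − j·(j+1)·(j+2) = (j+1)·(j+2)·[(j+3) − j] = 3·(j+1)·(j+2). The product of 2 consecutive integers is divisible by (2)! = 2, so h(j+1) − h(j) is divisible by 3·2 = 6. By the inductive hypothesis 6 | h(j), hence 6 | h(j+1).
By the principle of mathematical induction, the result holds for all r ≥ 1.
Therefore the largest such d is 6.

d = 6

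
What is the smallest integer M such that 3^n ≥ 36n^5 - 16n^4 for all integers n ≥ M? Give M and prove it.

M = 16

At n = 15: 14348907 < 26527500, so the inequality fails and M ≥ 16. We prove 3^n ≥ 36n^5 - 16n^4 for all n ≥ 16.
Base step (n = 16): 3^n = 43046721 and 36n^5 - 16n^4 = 36700160, so 43046721 ≥ 36700160.
Inductive step: assume the claim holds for n = r, so 3^r ≥ 36r^5 - 16r^4.
Then 3^(r + 1) = 3·(3^r) ≥ 3·(36r^5 - 16r^4).
Also, for r ≥ 16 we have 3·(36r^5 - 16r^4) ≥ 36(r+1)^5 - 16(r+1)^4, since 3·(36r^5 - 16r^4) − (36(r+1)^5 - 16(r+1)^4) = 72r^5 - 212r^4 - 296r^3 - 264r^2 - 116r - 20, which is nonnegative for all r ≥ 16.
Combining, 3^(r + 1) ≥ 36(r+1)^5 - 16(r+1)^4.
By the principle of mathematical induction, the result holds for all n ≥ 16.
Hence the smallest such M is 16.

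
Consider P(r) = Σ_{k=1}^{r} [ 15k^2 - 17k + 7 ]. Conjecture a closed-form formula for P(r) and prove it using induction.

P(r) = r(5r^2 - r + 1)

We claim P(r) = r(5r^2 - r + 1) for all r ≥ 1.
For the base case r = 1: P(1) = 5, and the closed form gives 5. They agree.
For the inductive step, assume it holds for an arbitrary k ≥ 1, so P(k) = k(5k^2 - k + 1).
Then P(k+1) = P(k) + (15k^2 + 13k + 5) = (k(5k^2 - k + 1)) + (15k^2 + 13k + 5).
Simplifying, P(k+1) = (k + 1)(5k^2 + 9k + 5) = (k+1)(5(k+1)^2 - (k+1) + 1),
which is the closed form with r = k+1.
By the principle of mathematical induction, the result holds for all r ≥ 1.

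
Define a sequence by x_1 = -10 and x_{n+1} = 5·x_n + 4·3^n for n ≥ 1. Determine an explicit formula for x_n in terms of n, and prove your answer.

x_n = -2·3^n - 4·5^(n - 1)

Computing the first terms: x_1 = -10, x_2 = -38, x_3 = -154. This suggests x_n = -2·3^n - 4·5^(n - 1).
Base step (n = 1): the formula gives -10 = -10 = x_1.
Inductive step: suppose the statement holds for some p ≥ 1, so x_p = -2·3^p - 4·5^(p - 1).
Then x_{p+1} = 5·x_p + 4·3^p = 5·(-2·3^p - 4·5^(p - 1)) + 4·3^p = -2·3^(p + 1) - 4·5^p = -2·3^(p+1) - 4·5^((p+1) - 1),
which is the claimed formula at n = p+1.
By induction, the statement is established for all n ≥ 1.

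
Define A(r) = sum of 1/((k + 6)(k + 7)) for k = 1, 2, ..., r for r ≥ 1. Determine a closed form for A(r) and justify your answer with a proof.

A(r) = r/(7(r + 7))

We claim A(r) = r/(7(r + 7)) for all r ≥ 1.
Base step (r = 1): A(1) = 1/56, and the closed form gives 1/56. They agree.
For the inductive step, assume it holds for an arbitrary k ≥ 1, so A(k) = k/(7(k + 7)).
Then A(k+1) = A(k) + (1/((k + 7)(k + 8))) = (k/(7(k + 7))) + (1/((k + 7)(k + 8))).
Simplifying, A(k+1) = (k + 1)/(7(k + 8)) = (k+1)/(7((k+1) + 7)),
which is the closed form with r = k+1.
By induction, the statement is established for all r ≥ 1.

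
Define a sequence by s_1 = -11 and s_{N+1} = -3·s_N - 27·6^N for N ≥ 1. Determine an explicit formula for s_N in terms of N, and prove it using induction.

s_N = 7(-3)^(N - 1) - 3·6^N

Computing the first terms: s_1 = -11, s_2 = -129, s_3 = -585. This suggests s_N = 7(-3)^(N - 1) - 3·6^N.
Base case (N = 1): the formula gives -11 = -11 = s_1.
For the inductive step, assume it holds for an arbitrary j ≥ 1, so s_j = 7(-3)^(j - 1) - 3·6^j.
Then s_{j+1} = -3·s_j - 27·6^j = -3·(7(-3)^(j - 1) - 3·6^j) - 27·6^j = 7(-3)^j - 3·6^(j + 1) = 7(-3)^((j+1) - 1) - 3·6^(j+1),
which is the claimed formula at N = j+1.
By the principle of mathematical induction, the result holds for all N ≥ 1.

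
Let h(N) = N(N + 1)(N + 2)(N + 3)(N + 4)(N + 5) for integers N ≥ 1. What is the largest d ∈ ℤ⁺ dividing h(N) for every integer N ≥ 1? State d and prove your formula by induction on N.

Computing the first values: h(1) = 720 and h(2) = 5040; gcd(720, 5040) = 720, so d ≤ 720.
We prove 720 | N(N + 1)(N + 2)(N + 3)(N + 4)(N + 5) for all N ≥ 1 by induction on N.
Base case (N = 1): h(1) = 720 = 720·(1), so 720 | h(1).
Inductive step: assume the claim holds for N = i, i.e. 720 | h(i). Then
h(i+1) − h(i) = (i+1)·(i+2)·(i+3)·(i+4)·(i+5)·(i+6) − i·(i+1)·(i+2)·(i+3)·(i+4)·(i+5) = (i+1)·(i+2)·(i+3)·(i+4)·(i+5)·[(i+6) − i] = 6·(i+1)·(i+2)·(i+3)·(i+4)·(i+5). The product of 5 consecutive integers is divisible by (5)! = 120, so h(i+1) − h(i) is divisible by 6·120 = 720. By the inductive hypothesis 720 | h(i), hence 720 | h(i+1).
By the principle of mathematical induction, the result holds for all N ≥ 1.
Therefore the largest such d is 720.

d = 720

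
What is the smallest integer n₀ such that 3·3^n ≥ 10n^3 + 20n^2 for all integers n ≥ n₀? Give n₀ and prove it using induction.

n₀ = 7

At n = 6: 2187 < 2880, so the inequality fails and n₀ ≥ 7. We prove 3·3^n ≥ 10n^3 + 20n^2 for all n ≥ 7.
Base case (n = 7): 3·3^n = 6561 and 10n^3 + 20n^2 = 4410, so 6561 ≥ 4410.
Inductive step: suppose the statement holds for some m ≥ 7, so 3·3^m ≥ 10m^3 + 20m^2.
Then 3·3^(m + 1) = 3·(3·3^m) ≥ 3·(10m^3 + 20m^2).
Also, for m ≥ 7 we have 3·(10m^3 + 20m^2) ≥ 10(m+1)^3 + 20(m+1)^2, since 3·(10m^3 + 20m^2) − (10(m+1)^3 + 20(m+1)^2) = 20m^3 + 10m^2 - 70m - 30, which is nonnegative for all m ≥ 7.
Combining, 3·3^(m + 1) ≥ 10(m+1)^3 + 20(m+1)^2.
By the principle of mathematical induction, the result holds for all n ≥ 7.
Hence the smallest such n₀ is 7.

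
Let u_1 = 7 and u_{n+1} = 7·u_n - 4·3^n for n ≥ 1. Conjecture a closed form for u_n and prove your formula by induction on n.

u_n = 3^n + 4·7^(n - 1)

Computing the first terms: u_1 = 7, u_2 = 37, u_3 = 223. This suggests u_n = 3^n + 4·7^(n - 1).
When n = 1: the formula gives 7 = 7 = u_1.
Inductive step: suppose the statement holds for some j ≥ 1, so u_j = 3^j + 4·7^(j - 1).
Then u_{j+1} = 7·u_j - 4·3^j = 7·(3^j + 4·7^(j - 1)) - 4·3^j = 3^(j + 1) + 4·7^j = 3^(j+1) + 4·7^((j+1) - 1),
which is the claimed formula at n = j+1.
Hence, by induction on n, the claim holds for every n ≥ 1.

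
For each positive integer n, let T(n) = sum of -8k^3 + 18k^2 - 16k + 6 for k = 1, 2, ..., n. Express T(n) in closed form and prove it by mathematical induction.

We claim T(n) = -n(n - 1)(2n^2 + 1) for all n ≥ 1.
Base case (n = 1): T(1) = 0, and the closed form gives 0. They agree.
Inductive step: assume the claim holds for n = k, so T(k) = k(-2k^3 + 2k^2 - k + 1).
Then T(k+1) = T(k) + (2k(-4k^2 - 3k - 2)) = (k(-2k^3 + 2k^2 - k + 1)) + (2k(-4k^2 - 3k - 2)).
Simplifying, T(k+1) = -k(k + 1)(2k^2 + 4k + 3) = -(k+1)((k+1) - 1)(2(k+1)^2 + 1),
which is the closed form with n = k+1.
By the principle of mathematical induction, the result holds for all n ≥ 1.

T(n) = -n(n - 1)(2n^2 + 1)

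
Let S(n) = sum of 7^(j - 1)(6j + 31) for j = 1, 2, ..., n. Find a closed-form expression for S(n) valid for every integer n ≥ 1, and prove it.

We claim S(n) = 7^n(n + 5) - 5 for all n ≥ 1.
For the base case n = 1: S(1) = 37, and the closed form gives 37. They agree.
Inductive step: assume the claim holds for n = j, so S(j) = 7^j(j + 5) - 5.
Then S(j+1) = S(j) + (7^j(6j + 37)) = (7^j(j + 5) - 5) + (7^j(6j + 37)).
Simplifying, S(j+1) = 7·7^j·j + 42·7^j - 5 = 7^(j+1)((j+1) + 5) - 5,
which is the closed form with n = j+1.
By the principle of mathematical induction, the result holds for all n ≥ 1.

S(n) = 7^n(n + 5) - 5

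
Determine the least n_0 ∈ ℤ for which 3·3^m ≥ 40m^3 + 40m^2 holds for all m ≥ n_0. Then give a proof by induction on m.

n_0 = 9

At m = 8: 19683 < 23040, so the inequality fails and n_0 ≥ 9. We prove 3·3^m ≥ 40m^3 + 40m^2 for all m ≥ 9.
Base step (m = 9): 3·3^m = 59049 and 40m^3 + 40m^2 = 32400, so 59049 ≥ 32400.
For the inductive step, assume it holds for an arbitrary j ≥ 9, so 3·3^j ≥ 40j^3 + 40j^2.
Then 3·3^(j + 1) = 3·(3·3^j) ≥ 3·(40j^3 + 40j^2).
Also, for j ≥ 9 we have 3·(40j^3 + 40j^2) ≥ 40(j+1)^3 + 40(j+1)^2, since 3·(40j^3 + 40j^2) − (40(j+1)^3 + 40(j+1)^2) = 80j^3 - 40j^2 - 200j - 80, which is nonnegative for all j ≥ 9.
Combining, 3·3^(j + 1) ≥ 40(j+1)^3 + 40(j+1)^2.
Hence, by induction on m, the claim holds for every m ≥ 9.
Hence the smallest such n_0 is 9.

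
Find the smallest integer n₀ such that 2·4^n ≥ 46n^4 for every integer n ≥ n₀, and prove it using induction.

n₀ = 9

At n = 8: 131072 < 188416, so the inequality fails and n₀ ≥ 9. We prove 2·4^n ≥ 46n^4 for all n ≥ 9.
For the base case n = 9: 2·4^n = 524288 and 46n^4 = 301806, so 524288 ≥ 301806.
Inductive step: suppose the statement holds for some r ≥ 9, so 2·4^r ≥ 46r^4.
Then 2·4^(r + 1) = 4·(2·4^r) ≥ 4·(46r^4).
Also, for r ≥ 9 we have 4·(46r^4) ≥ 46(r+1)^4, since 4 ≥ (1 + 1/r)^4 for all r ≥ 9.
Combining, 2·4^(r + 1) ≥ 46(r+1)^4.
By the principle of mathematical induction, the result holds for all n ≥ 9.
Hence the smallest such n₀ is 9.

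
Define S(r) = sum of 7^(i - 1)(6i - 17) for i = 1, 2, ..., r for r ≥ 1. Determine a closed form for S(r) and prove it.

We claim S(r) = 7^r(r - 3) + 3 for all r ≥ 1.
For the base case r = 1: S(1) = -11, and the closed form gives -11. They agree.
Suppose the result is true for r = i, so S(i) = 7^i(i - 3) + 3.
Then S(i+1) = S(i) + (7^i(6i - 11)) = (7^i(i - 3) + 3) + (7^i(6i - 11)).
Simplifying, S(i+1) = 7·7^i·i - 14·7^i + 3 = 7^(i+1)((i+1) - 3) + 3,
which is the closed form with r = i+1.
Hence, by induction on r, the claim holds for every r ≥ 1.

S(r) = 7^r(r - 3) + 3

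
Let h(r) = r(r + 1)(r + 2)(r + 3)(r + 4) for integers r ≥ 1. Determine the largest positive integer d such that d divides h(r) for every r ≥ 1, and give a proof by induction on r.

Computing the first values: h(1) = 120 and h(2) = 720; gcd(120, 720) = 120, so d ≤ 120.
We prove 120 | r(r + 1)(r + 2)(r + 3)(r + 4) for all r ≥ 1 by induction on r.
When r = 1: h(1) = 120 = 120·(1), so 120 | h(1).
Inductive step: assume the claim holds for r = k, i.e. 120 | h(k). Then
h(k+1) − h(k) = (k+1)·(k+2)·(k+3)·(k+4)·(k+5) − k·(k+1)·(k+2)·(k+3)·(k+4) = (k+1)·(k+2)·(k+3)·(k+4)·[(k+5) − k] = 5·(k+1)·(k+2)·(k+3)·(k+4). The product of 4 consecutive integers is divisible by (4)! = 24, so h(k+1) − h(k) is divisible by 5·24 = 120. By the inductive hypothesis 120 | h(k), hence 120 | h(k+1).
By induction, the statement is established for all r ≥ 1.
Therefore the largest such d is 120.

d = 120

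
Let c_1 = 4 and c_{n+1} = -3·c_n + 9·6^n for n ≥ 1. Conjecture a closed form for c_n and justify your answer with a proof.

Computing the first terms: c_1 = 4, c_2 = 42, c_3 = 198. This suggests c_n = -2(-3)^(n - 1) + 6^n.
For the base case n = 1: the formula gives 4 = 4 = c_1.
For the inductive step, assume it holds for an arbitrary j ≥ 1, so c_j = -2(-3)^(j - 1) + 6^j.
Then c_{j+1} = -3·c_j + 9·6^j = -3·(-2(-3)^(j - 1) + 6^j) + 9·6^j = -2(-3)^j + 6^(j + 1) = -2(-3)^((j+1) - 1) + 6^(j+1),
which is the claimed formula at n = j+1.
This completes the induction.

c_n = -2(-3)^(n - 1) + 6^n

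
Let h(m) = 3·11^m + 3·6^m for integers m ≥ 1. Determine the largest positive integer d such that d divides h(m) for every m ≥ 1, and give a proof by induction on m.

d = 3

Computing the first values: h(1) = 51 and h(2) = 471; gcd(51, 471) = 3, so d ≤ 3.
We prove 3 | 3·11^m + 3·6^m for all m ≥ 1 by induction on m.
When m = 1: h(1) = 51 = 3·(17), so 3 | h(1).
Suppose the result is true for m = r, i.e. 3 | h(r). Then
h(r+1) − 11·h(r) = (3·11^(r+1) + 3·6^(r+1)) − 11·(3·11^r + 3·6^r) = (3)·6^r·(6 − 11) = (-15)·6^r. Since 3 | h(r) by the inductive hypothesis, 3 | 11·h(r); and 3 | -15 since -15 = 3·-5. Therefore 3 | h(r+1).
This completes the induction.
Therefore the largest such d is 3.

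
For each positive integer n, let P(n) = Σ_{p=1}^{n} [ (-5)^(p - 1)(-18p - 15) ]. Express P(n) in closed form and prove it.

P(n) = 3(-5)^n(n + 1) - 3

We claim P(n) = 3(-5)^n(n + 1) - 3 for all n ≥ 1.
Base case (n = 1): P(1) = -33, and the closed form gives -33. They agree.
For the inductive step, assume it holds for an arbitrary p ≥ 1, so P(p) = 3(-5)^p(p + 1) - 3.
Then P(p+1) = P(p) + ((-5)^p(-18p - 33)) = (3(-5)^p(p + 1) - 3) + ((-5)^p(-18p - 33)).
Simplifying, P(p+1) = -15(-5)^p·p - 30(-5)^p - 3 = 3(-5)^(p+1)((p+1) + 1) - 3,
which is the closed form with n = p+1.
This completes the induction.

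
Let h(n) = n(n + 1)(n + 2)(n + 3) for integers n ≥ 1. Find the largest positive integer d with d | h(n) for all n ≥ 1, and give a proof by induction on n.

d = 24

Computing the first values: h(1) = 24 and h(2) = 120; gcd(24, 120) = 24, so d ≤ 24.
We prove 24 | n(n + 1)(n + 2)(n + 3) for all n ≥ 1 by induction on n.
Base step (n = 1): h(1) = 24 = 24·(1), so 24 | h(1).
Inductive step: assume the claim holds for n = j, i.e. 24 | h(j). Then
h(j+1) − h(j) = (j+1)·(j+2)·(j+3)·(j+4) − j·(j+1)·(j+2)·(j+3) = (j+1)·(j+2)·(j+3)·[(j+4) − j] = 4·(j+1)·(j+2)·(j+3). The product of 3 consecutive integers is divisible by (3)! = 6, so h(j+1) − h(j) is divisible by 4·6 = 24. By the inductive hypothesis 24 | h(j), hence 24 | h(j+1).
Hence, by induction on n, the claim holds for every n ≥ 1.
Therefore the largest such d is 24.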